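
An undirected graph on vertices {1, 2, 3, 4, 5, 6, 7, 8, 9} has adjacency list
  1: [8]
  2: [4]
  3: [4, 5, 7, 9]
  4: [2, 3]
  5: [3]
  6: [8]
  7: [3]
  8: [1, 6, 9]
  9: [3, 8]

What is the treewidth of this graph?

A width-1 tree decomposition is:
Bags: B1 = {3, 4}  B2 = {3, 9}  B3 = {3, 5}  B4 = {8, 9}  B5 = {1, 8}  B6 = {6, 8}  B7 = {2, 4}  B8 = {3, 7}
Tree: B1–B2, B1–B3, B2–B4, B4–B5, B4–B6, B1–B7, B3–B8
Every bag has size at most 2, so the width is 2 − 1 = 1 and tw(G) ≤ 1. G has an edge, so its treewidth is at least 1. Hence tw(G) = 1 exactly.

1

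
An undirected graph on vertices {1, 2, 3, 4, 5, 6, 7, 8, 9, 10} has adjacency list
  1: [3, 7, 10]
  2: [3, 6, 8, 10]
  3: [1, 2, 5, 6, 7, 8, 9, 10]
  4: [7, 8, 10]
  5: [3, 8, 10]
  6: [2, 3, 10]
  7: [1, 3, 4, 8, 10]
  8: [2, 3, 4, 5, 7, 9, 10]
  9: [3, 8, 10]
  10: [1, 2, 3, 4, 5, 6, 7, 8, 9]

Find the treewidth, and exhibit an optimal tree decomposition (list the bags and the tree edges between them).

Treewidth 3.
One such decomposition:
Bags: B1 = {3, 7, 8, 10}  B2 = {3, 8, 9, 10}  B3 = {3, 5, 8, 10}  B4 = {2, 3, 8, 10}  B5 = {1, 3, 7, 10}  B6 = {4, 7, 8, 10}  B7 = {2, 3, 6, 10}
Tree: B1–B2, B2–B3, B2–B4, B1–B5, B1–B6, B4–B7

The largest bag has 4 vertices, giving width 3; this decomposition certifies tw(G) ≤ 3. For the lower bound, the 4 vertices {3, 8, 9, 10} are pairwise adjacent, and any tree decomposition puts a clique entirely inside one bag — forcing width ≥ 3. Therefore the treewidth is 3.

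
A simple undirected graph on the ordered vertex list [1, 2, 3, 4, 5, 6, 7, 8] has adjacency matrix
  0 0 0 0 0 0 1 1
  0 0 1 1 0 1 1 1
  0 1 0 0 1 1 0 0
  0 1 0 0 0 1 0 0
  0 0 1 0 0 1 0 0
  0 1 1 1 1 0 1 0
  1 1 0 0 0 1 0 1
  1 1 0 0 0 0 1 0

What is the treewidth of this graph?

2

A width-2 tree decomposition is:
Bags: B1 = {2, 6, 7}  B2 = {2, 4, 6}  B3 = {2, 3, 6}  B4 = {2, 7, 8}  B5 = {3, 5, 6}  B6 = {1, 7, 8}
Tree: B1–B2, B1–B3, B1–B4, B3–B5, B4–B6
The largest bag has 3 vertices, giving width 2; this decomposition certifies tw(G) ≤ 2. On the other hand G contains the 3-clique {1, 7, 8}. A clique must lie in a single bag of any decomposition, so no decomposition can have width below 2. The upper and lower bounds meet at 2, so that is the treewidth.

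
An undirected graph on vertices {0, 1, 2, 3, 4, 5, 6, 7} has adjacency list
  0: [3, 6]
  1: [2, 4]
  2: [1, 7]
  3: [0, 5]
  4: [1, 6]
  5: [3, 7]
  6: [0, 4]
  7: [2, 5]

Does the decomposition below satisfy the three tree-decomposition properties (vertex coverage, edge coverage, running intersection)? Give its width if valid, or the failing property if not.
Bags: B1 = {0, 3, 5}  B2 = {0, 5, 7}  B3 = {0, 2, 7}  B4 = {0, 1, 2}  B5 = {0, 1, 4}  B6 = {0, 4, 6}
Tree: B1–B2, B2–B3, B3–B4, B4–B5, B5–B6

Every vertex of G appears in some bag (union = {0, 1, 2, 3, 4, 5, 6, 7}); every edge is covered by a bag; and for each vertex v the set of bags containing v is connected in the bag tree. The decomposition is therefore valid. The largest bag has 3 vertices, so the width is 2.

Yes; width 2.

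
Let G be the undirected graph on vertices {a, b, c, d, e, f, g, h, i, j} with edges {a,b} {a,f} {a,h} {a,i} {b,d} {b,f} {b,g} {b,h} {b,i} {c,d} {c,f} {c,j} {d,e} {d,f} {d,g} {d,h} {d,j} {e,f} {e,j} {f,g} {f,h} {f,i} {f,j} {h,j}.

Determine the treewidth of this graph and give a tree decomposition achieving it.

The largest bag has 4 vertices, giving width 3; this decomposition certifies tw(G) ≤ 3. Conversely, {b, d, f, g} is a clique of size 4, and the vertices of any clique must share a bag in every tree decomposition; so some bag has ≥ 4 vertices and tw(G) ≥ 3. Combining the bounds, tw(G) = 3.

Treewidth 3.
One optimal decomposition is:
Bags: B1 = {b, d, f, h}  B2 = {d, f, h, j}  B3 = {d, e, f, j}  B4 = {b, d, f, g}  B5 = {c, d, f, j}  B6 = {a, b, f, h}  B7 = {a, b, f, i}
Tree: B1–B2, B2–B3, B1–B4, B3–B5, B1–B6, B6–B7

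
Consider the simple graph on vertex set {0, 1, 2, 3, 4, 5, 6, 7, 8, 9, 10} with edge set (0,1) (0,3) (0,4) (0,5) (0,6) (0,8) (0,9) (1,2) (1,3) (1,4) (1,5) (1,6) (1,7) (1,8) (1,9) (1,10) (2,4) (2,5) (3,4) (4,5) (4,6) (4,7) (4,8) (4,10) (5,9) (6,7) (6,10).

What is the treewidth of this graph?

3

A width-3 tree decomposition is:
Bags: B1 = {0, 1, 3, 4}  B2 = {0, 1, 4, 6}  B3 = {0, 1, 4, 5}  B4 = {0, 1, 4, 8}  B5 = {0, 1, 5, 9}  B6 = {1, 2, 4, 5}  B7 = {1, 4, 6, 7}  B8 = {1, 4, 6, 10}
Tree: B1–B2, B1–B3, B2–B4, B3–B5, B3–B6, B2–B7, B7–B8
The largest bag has 4 vertices, giving width 3; this decomposition certifies tw(G) ≤ 3. On the other hand G contains the 4-clique {0, 1, 5, 9}. A clique must lie in a single bag of any decomposition, so no decomposition can have width below 3. Hence tw(G) = 3 exactly.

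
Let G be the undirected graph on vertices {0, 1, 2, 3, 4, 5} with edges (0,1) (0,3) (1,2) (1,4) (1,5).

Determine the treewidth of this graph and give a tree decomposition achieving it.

Each bag holds 2 vertices, so the decomposition has width 1, which upper-bounds the treewidth. G has an edge, so its treewidth is at least 1. Combining the bounds, tw(G) = 1.

Treewidth 1.
One optimal decomposition is:
Bags: B1 = {0, 1}  B2 = {1, 5}  B3 = {1, 2}  B4 = {0, 3}  B5 = {1, 4}
Tree: B1–B2, B2–B3, B1–B4, B3–B5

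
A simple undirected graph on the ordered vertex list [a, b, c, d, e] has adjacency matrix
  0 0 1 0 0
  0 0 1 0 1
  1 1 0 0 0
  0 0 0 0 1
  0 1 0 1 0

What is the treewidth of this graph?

A width-1 tree decomposition is:
Bags: B1 = {a, c}  B2 = {b, c}  B3 = {b, e}  B4 = {d, e}
Tree: B1–B2, B2–B3, B3–B4
The largest bag has 2 vertices, giving width 1; this decomposition certifies tw(G) ≤ 1. G has an edge, so its treewidth is at least 1. Combining the bounds, tw(G) = 1.

1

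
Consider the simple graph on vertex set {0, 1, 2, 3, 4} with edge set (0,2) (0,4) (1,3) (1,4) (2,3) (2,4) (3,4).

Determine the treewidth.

A width-2 tree decomposition is:
Bags: B1 = {2, 3, 4}  B2 = {1, 3, 4}  B3 = {0, 2, 4}
Tree: B1–B2, B1–B3
Each bag holds 3 vertices, so the decomposition has width 2, which upper-bounds the treewidth. For the lower bound, the 3 vertices {1, 3, 4} are pairwise adjacent, and any tree decomposition puts a clique entirely inside one bag — forcing width ≥ 2. Combining the bounds, tw(G) = 2.

2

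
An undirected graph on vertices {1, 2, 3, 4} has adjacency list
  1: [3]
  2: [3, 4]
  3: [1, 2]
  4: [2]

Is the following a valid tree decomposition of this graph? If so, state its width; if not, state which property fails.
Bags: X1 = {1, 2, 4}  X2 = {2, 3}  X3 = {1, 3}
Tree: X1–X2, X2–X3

A tree decomposition must satisfy three properties: every vertex lies in some bag; for every edge, both endpoints lie together in some bag; and for every vertex, the bags containing it form a connected subtree. Here bags containing vertex 1 are not connected in the tree, so the decomposition is invalid.

No — bags containing vertex 1 are not connected in the tree.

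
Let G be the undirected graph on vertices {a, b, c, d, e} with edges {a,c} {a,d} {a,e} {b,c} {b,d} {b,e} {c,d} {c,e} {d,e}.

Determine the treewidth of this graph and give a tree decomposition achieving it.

Treewidth 3.
One optimal decomposition is:
Bags: B1 = {a, c, d, e}  B2 = {b, c, d, e}
Tree: B1–B2

Each bag holds 4 vertices, so the decomposition has width 3, which upper-bounds the treewidth. For the lower bound, the 4 vertices {a, c, d, e} are pairwise adjacent, and any tree decomposition puts a clique entirely inside one bag — forcing width ≥ 3. The upper and lower bounds meet at 3, so that is the treewidth.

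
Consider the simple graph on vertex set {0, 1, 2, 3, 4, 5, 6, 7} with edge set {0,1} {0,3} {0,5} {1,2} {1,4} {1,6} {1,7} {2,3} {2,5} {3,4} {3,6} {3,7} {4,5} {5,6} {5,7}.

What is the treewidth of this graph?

A width-3 tree decomposition is:
Bags: B1 = {1, 3, 5, 7}  B2 = {1, 3, 5, 6}  B3 = {1, 2, 3, 5}  B4 = {0, 1, 3, 5}  B5 = {1, 3, 4, 5}
Tree: B1–B2, B2–B3, B3–B4, B4–B5
Each bag holds 4 vertices, so the decomposition has width 3, which upper-bounds the treewidth. For the lower bound: the 4 vertex sets {1,7}, {3,6}, {5}, {2} are disjoint, each induces a connected subgraph, and every pair is joined by at least one edge of G. Contracting each set to a single vertex therefore yields K_{4} as a minor, and since treewidth is minor-monotone, tw(G) ≥ tw(K_{4}) = 3. The upper and lower bounds meet at 3, so that is the treewidth.

3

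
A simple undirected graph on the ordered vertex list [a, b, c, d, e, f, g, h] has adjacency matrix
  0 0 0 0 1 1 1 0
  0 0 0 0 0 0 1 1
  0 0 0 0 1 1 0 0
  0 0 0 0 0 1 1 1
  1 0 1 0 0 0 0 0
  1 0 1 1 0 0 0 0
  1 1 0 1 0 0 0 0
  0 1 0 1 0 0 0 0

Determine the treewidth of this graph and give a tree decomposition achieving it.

Every bag has size at most 3, so the width is 3 − 1 = 2 and tw(G) ≤ 2. The edges b–h–d–g–b form a cycle, so G is not a tree and its treewidth is at least 2. The upper and lower bounds meet at 2, so that is the treewidth.

Treewidth 2.
Bags: B1 = {b, g, h}  B2 = {d, g, h}  B3 = {a, d, g}  B4 = {a, d, f}  B5 = {a, e, f}  B6 = {c, e, f}
Tree: B1–B2, B2–B3, B3–B4, B4–B5, B5–B6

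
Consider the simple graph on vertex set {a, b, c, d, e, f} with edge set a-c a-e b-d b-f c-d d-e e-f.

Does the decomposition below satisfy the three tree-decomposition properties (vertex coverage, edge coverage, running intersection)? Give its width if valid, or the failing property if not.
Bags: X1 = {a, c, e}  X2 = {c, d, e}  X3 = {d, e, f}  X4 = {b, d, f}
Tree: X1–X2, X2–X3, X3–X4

Yes; width 2.

Vertex coverage: the bags together contain {a, b, c, d, e, f}, the full vertex set. Edge coverage: each edge of G has both endpoints in at least one bag. Running intersection: for every vertex, the bags containing it form a connected subtree. All three properties hold, so this is a valid tree decomposition of width max|bag| − 1 = 2, and hence tw(G) ≤ 2.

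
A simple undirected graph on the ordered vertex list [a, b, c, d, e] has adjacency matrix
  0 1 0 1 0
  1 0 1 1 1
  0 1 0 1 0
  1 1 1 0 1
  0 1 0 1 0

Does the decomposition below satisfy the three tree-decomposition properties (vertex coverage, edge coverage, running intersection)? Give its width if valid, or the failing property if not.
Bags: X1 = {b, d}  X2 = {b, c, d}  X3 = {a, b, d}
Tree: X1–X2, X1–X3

No — vertex e appears in no bag.

A tree decomposition must satisfy three properties: every vertex lies in some bag; for every edge, both endpoints lie together in some bag; and for every vertex, the bags containing it form a connected subtree. Here vertex e appears in no bag, so the decomposition is invalid.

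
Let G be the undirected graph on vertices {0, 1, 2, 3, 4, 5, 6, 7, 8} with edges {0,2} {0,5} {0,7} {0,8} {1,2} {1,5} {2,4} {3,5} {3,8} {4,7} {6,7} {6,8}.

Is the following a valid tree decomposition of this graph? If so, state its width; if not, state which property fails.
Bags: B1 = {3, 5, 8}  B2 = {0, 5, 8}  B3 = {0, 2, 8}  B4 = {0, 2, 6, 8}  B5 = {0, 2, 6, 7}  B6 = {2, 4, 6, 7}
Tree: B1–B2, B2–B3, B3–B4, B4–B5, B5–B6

A tree decomposition must satisfy three properties: every vertex lies in some bag; for every edge, both endpoints lie together in some bag; and for every vertex, the bags containing it form a connected subtree. Here vertex 1 appears in no bag, so the decomposition is invalid.

No — vertex 1 appears in no bag.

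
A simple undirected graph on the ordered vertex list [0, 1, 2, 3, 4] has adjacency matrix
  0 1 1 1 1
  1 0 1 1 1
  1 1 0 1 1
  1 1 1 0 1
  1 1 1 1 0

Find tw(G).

A width-4 tree decomposition is:
Bags: B1 = {0, 1, 2, 3, 4}
Tree: (single bag)
With just one bag of size 5, the width is 5 − 1 = 4, so tw(G) ≤ 4. On the other hand G contains the 5-clique {0, 1, 2, 3, 4}. A clique must lie in a single bag of any decomposition, so no decomposition can have width below 4. Therefore the treewidth is 4.

4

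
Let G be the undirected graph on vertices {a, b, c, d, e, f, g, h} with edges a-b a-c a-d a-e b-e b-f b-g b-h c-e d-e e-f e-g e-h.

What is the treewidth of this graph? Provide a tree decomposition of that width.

Each bag holds 3 vertices, so the decomposition has width 2, which upper-bounds the treewidth. On the other hand G contains the 3-clique {a, d, e}. A clique must lie in a single bag of any decomposition, so no decomposition can have width below 2. Combining the bounds, tw(G) = 2.

Treewidth 2.
Bags: B1 = {b, e, g}  B2 = {a, b, e}  B3 = {a, c, e}  B4 = {b, e, h}  B5 = {b, e, f}  B6 = {a, d, e}
Tree: B1–B2, B2–B3, B2–B4, B4–B5, B2–B6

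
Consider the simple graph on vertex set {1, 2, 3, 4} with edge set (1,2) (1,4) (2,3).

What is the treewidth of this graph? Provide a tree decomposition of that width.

Each bag holds 2 vertices, so the decomposition has width 1, which upper-bounds the treewidth. G has an edge, so its treewidth is at least 1. Hence tw(G) = 1 exactly.

Treewidth 1.
One such decomposition:
Bags: B1 = {2, 3}  B2 = {1, 2}  B3 = {1, 4}
Tree: B1–B2, B2–B3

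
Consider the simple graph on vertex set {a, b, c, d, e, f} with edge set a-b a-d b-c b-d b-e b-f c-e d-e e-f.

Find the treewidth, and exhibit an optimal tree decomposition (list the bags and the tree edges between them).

The largest bag has 3 vertices, giving width 2; this decomposition certifies tw(G) ≤ 2. On the other hand G contains the 3-clique {b, d, e}. A clique must lie in a single bag of any decomposition, so no decomposition can have width below 2. Combining the bounds, tw(G) = 2.

Treewidth 2.
One such decomposition:
Bags: B1 = {b, c, e}  B2 = {b, d, e}  B3 = {a, b, d}  B4 = {b, e, f}
Tree: B1–B2, B2–B3, B2–B4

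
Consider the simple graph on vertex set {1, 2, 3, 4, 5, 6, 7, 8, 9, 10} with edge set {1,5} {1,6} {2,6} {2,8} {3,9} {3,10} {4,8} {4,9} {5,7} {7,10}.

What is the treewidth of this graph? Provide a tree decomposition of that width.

Each bag holds 3 vertices, so the decomposition has width 2, which upper-bounds the treewidth. Since 3–10–7–5–1–6–2–8–4–9–3 is a cycle in G, G is not acyclic. Forests are exactly the graphs of treewidth ≤ 1, so tw(G) ≥ 2. Hence tw(G) = 2 exactly.

Treewidth 2.
Bags: B1 = {3, 7, 10}  B2 = {3, 5, 7}  B3 = {1, 3, 5}  B4 = {1, 3, 6}  B5 = {2, 3, 6}  B6 = {2, 3, 8}  B7 = {3, 4, 8}  B8 = {3, 4, 9}
Tree: B1–B2, B2–B3, B3–B4, B4–B5, B5–B6, B6–B7, B7–B8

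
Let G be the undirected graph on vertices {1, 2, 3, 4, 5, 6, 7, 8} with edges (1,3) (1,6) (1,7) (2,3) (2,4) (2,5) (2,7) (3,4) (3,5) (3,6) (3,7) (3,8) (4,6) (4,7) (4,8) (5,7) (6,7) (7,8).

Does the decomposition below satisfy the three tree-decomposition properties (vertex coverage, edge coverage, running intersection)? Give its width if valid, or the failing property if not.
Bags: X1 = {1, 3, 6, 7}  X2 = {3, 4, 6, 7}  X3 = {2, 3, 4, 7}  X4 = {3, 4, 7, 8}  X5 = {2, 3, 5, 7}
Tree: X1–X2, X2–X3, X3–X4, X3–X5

Yes; width 3.

Every vertex of G appears in some bag (union = {1, 2, 3, 4, 5, 6, 7, 8}); every edge is covered by a bag; and for each vertex v the set of bags containing v is connected in the bag tree. The decomposition is therefore valid. The largest bag has 4 vertices, so the width is 3.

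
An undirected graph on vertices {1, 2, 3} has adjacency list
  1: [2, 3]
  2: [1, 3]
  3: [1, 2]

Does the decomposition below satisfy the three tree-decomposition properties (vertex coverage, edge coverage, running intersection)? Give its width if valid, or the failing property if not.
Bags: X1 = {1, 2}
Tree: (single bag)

No — vertex 3 appears in no bag.

A tree decomposition must satisfy three properties: every vertex lies in some bag; for every edge, both endpoints lie together in some bag; and for every vertex, the bags containing it form a connected subtree. Here vertex 3 appears in no bag, so the decomposition is invalid.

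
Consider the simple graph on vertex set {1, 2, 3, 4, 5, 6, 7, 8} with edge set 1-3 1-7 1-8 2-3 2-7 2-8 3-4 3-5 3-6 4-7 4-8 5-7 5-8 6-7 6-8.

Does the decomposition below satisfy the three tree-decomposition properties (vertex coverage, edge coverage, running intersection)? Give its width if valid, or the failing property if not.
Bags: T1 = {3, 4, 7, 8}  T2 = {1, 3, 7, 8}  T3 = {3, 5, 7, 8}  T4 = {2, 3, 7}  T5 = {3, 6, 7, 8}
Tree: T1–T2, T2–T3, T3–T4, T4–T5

No — edge (8,2) lies in no bag.

A tree decomposition must satisfy three properties: every vertex lies in some bag; for every edge, both endpoints lie together in some bag; and for every vertex, the bags containing it form a connected subtree. Here edge (8,2) lies in no bag, so the decomposition is invalid.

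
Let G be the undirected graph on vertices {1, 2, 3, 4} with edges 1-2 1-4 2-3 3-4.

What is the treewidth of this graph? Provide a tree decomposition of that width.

Every bag has size at most 3, so the width is 3 − 1 = 2 and tw(G) ≤ 2. For the lower bound, G contains the cycle 1–2–3–4–1, so G is not a forest; only forests have treewidth ≤ 1, hence tw(G) ≥ 2. The upper and lower bounds meet at 2, so that is the treewidth.

Treewidth 2.
One optimal decomposition is:
Bags: B1 = {1, 2, 3}  B2 = {1, 3, 4}
Tree: B1–B2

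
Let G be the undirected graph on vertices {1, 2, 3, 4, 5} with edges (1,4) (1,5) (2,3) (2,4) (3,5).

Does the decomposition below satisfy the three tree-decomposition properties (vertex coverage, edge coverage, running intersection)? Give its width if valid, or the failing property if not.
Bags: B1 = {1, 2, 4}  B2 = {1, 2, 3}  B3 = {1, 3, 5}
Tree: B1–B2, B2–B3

Checking the three conditions: (i) the bags cover all of {1, 2, 3, 4, 5}; (ii) for each edge, some bag contains both endpoints; (iii) the bags containing any fixed vertex form a subtree. All hold, so the decomposition is valid with width 3 − 1 = 2.

Yes; width 2.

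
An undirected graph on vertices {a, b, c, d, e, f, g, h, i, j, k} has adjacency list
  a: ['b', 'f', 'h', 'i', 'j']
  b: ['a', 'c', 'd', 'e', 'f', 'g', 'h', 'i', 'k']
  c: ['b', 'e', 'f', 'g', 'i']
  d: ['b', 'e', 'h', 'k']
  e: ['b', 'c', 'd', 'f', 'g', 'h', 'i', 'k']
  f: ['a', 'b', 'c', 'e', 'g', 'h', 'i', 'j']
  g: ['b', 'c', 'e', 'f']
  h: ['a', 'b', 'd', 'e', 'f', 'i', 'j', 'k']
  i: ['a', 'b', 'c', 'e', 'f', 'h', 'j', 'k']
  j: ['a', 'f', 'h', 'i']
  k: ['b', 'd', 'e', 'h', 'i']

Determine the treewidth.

4

A width-4 tree decomposition is:
Bags: B1 = {b, e, h, i, k}  B2 = {b, e, f, h, i}  B3 = {b, d, e, h, k}  B4 = {b, c, e, f, i}  B5 = {b, c, e, f, g}  B6 = {a, b, f, h, i}  B7 = {a, f, h, i, j}
Tree: B1–B2, B1–B3, B2–B4, B4–B5, B2–B6, B6–B7
Every bag has size at most 5, so the width is 5 − 1 = 4 and tw(G) ≤ 4. Conversely, {a, f, h, i, j} is a clique of size 5, and the vertices of any clique must share a bag in every tree decomposition; so some bag has ≥ 5 vertices and tw(G) ≥ 4. Hence tw(G) = 4 exactly.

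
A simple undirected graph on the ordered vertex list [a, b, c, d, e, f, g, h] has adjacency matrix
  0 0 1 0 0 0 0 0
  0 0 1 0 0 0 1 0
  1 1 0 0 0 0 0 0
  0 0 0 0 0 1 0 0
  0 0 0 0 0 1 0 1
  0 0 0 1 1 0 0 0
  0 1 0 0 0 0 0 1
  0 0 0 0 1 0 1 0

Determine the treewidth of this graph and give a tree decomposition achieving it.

Treewidth 1.
One such decomposition:
Bags: B1 = {a, c}  B2 = {b, c}  B3 = {b, g}  B4 = {g, h}  B5 = {e, h}  B6 = {e, f}  B7 = {d, f}
Tree: B1–B2, B2–B3, B3–B4, B4–B5, B5–B6, B6–B7

The largest bag has 2 vertices, giving width 1; this decomposition certifies tw(G) ≤ 1. G has an edge, so its treewidth is at least 1. Therefore the treewidth is 1.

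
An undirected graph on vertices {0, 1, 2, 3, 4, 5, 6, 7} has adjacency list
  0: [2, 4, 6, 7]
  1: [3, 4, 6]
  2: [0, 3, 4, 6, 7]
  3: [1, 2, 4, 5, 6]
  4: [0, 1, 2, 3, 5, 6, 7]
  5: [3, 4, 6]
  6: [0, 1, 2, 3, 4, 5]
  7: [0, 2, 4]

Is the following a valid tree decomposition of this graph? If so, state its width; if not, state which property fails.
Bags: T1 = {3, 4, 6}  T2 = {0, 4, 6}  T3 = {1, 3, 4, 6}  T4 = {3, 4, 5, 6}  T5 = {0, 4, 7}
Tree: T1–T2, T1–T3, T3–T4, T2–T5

No — vertex 2 appears in no bag.

A tree decomposition must satisfy three properties: every vertex lies in some bag; for every edge, both endpoints lie together in some bag; and for every vertex, the bags containing it form a connected subtree. Here vertex 2 appears in no bag, so the decomposition is invalid.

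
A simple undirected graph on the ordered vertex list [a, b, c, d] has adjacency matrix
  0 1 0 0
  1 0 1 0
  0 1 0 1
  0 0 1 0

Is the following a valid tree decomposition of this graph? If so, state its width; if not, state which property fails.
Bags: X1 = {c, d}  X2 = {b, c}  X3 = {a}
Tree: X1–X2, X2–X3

No — edge (b,a) lies in no bag.

A tree decomposition must satisfy three properties: every vertex lies in some bag; for every edge, both endpoints lie together in some bag; and for every vertex, the bags containing it form a connected subtree. Here edge (b,a) lies in no bag, so the decomposition is invalid.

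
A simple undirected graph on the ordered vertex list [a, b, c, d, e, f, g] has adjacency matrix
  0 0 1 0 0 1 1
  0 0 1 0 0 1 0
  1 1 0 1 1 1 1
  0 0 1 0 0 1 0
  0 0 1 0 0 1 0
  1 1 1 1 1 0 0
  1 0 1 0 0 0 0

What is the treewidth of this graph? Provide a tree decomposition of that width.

Treewidth 2.
Bags: B1 = {c, e, f}  B2 = {a, c, f}  B3 = {a, c, g}  B4 = {b, c, f}  B5 = {c, d, f}
Tree: B1–B2, B2–B3, B1–B4, B2–B5

Each bag holds 3 vertices, so the decomposition has width 2, which upper-bounds the treewidth. On the other hand G contains the 3-clique {a, c, g}. A clique must lie in a single bag of any decomposition, so no decomposition can have width below 2. Combining the bounds, tw(G) = 2.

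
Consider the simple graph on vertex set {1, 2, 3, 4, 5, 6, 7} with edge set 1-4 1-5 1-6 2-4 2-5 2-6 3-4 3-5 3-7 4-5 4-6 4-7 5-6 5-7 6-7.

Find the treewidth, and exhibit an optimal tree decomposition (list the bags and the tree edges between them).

Every bag has size at most 4, so the width is 4 − 1 = 3 and tw(G) ≤ 3. Conversely, {3, 4, 5, 7} is a clique of size 4, and the vertices of any clique must share a bag in every tree decomposition; so some bag has ≥ 4 vertices and tw(G) ≥ 3. The upper and lower bounds meet at 3, so that is the treewidth.

Treewidth 3.
One optimal decomposition is:
Bags: B1 = {4, 5, 6, 7}  B2 = {3, 4, 5, 7}  B3 = {2, 4, 5, 6}  B4 = {1, 4, 5, 6}
Tree: B1–B2, B1–B3, B3–B4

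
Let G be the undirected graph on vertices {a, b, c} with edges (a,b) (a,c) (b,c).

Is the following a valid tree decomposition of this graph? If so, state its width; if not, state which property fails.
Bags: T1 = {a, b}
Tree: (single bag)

No — vertex c appears in no bag.

A tree decomposition must satisfy three properties: every vertex lies in some bag; for every edge, both endpoints lie together in some bag; and for every vertex, the bags containing it form a connected subtree. Here vertex c appears in no bag, so the decomposition is invalid.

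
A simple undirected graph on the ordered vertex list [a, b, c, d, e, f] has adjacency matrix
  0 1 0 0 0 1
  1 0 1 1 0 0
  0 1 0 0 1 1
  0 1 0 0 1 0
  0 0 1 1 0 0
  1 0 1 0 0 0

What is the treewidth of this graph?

2

A width-2 tree decomposition is:
Bags: B1 = {c, d, e}  B2 = {b, c, d}  B3 = {b, c, f}  B4 = {a, b, f}
Tree: B1–B2, B2–B3, B3–B4
Every bag has size at most 3, so the width is 3 − 1 = 2 and tw(G) ≤ 2. The edges e–d–b–c–e form a cycle, so G is not a tree and its treewidth is at least 2. Hence tw(G) = 2 exactly.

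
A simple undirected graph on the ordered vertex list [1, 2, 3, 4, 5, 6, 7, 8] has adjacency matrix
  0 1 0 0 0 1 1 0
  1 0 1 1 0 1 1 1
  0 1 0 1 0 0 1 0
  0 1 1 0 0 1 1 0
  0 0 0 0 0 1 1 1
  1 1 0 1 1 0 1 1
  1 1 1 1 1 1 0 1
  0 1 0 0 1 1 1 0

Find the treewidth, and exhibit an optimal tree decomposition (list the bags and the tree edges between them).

Each bag holds 4 vertices, so the decomposition has width 3, which upper-bounds the treewidth. For the lower bound, the 4 vertices {2, 3, 4, 7} are pairwise adjacent, and any tree decomposition puts a clique entirely inside one bag — forcing width ≥ 3. Therefore the treewidth is 3.

Treewidth 3.
One optimal decomposition is:
Bags: B1 = {2, 4, 6, 7}  B2 = {2, 6, 7, 8}  B3 = {5, 6, 7, 8}  B4 = {1, 2, 6, 7}  B5 = {2, 3, 4, 7}
Tree: B1–B2, B2–B3, B1–B4, B1–B5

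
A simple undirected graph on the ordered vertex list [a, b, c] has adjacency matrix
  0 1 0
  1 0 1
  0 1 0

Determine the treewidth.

A width-1 tree decomposition is:
Bags: B1 = {a, b}  B2 = {b, c}
Tree: B1–B2
Each bag holds 2 vertices, so the decomposition has width 1, which upper-bounds the treewidth. G has an edge, so its treewidth is at least 1. The upper and lower bounds meet at 1, so that is the treewidth.

1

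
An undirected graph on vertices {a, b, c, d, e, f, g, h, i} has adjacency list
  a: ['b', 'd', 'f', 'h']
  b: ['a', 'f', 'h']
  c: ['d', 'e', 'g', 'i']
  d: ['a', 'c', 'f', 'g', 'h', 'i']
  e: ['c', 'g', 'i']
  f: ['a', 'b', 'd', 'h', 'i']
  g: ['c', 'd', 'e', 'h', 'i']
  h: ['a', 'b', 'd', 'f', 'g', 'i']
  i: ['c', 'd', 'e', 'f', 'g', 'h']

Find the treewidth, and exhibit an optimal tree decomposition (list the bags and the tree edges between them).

Treewidth 3.
One optimal decomposition is:
Bags: B1 = {d, g, h, i}  B2 = {d, f, h, i}  B3 = {a, d, f, h}  B4 = {c, d, g, i}  B5 = {c, e, g, i}  B6 = {a, b, f, h}
Tree: B1–B2, B2–B3, B1–B4, B4–B5, B3–B6

Every bag has size at most 4, so the width is 4 − 1 = 3 and tw(G) ≤ 3. On the other hand G contains the 4-clique {d, g, h, i}. A clique must lie in a single bag of any decomposition, so no decomposition can have width below 3. The upper and lower bounds meet at 3, so that is the treewidth.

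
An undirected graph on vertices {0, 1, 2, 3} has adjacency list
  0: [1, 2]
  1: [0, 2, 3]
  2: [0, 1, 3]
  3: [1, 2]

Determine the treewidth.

2

A width-2 tree decomposition is:
Bags: B1 = {0, 1, 2}  B2 = {1, 2, 3}
Tree: B1–B2
Every bag has size at most 3, so the width is 3 − 1 = 2 and tw(G) ≤ 2. Conversely, {0, 1, 2} is a clique of size 3, and the vertices of any clique must share a bag in every tree decomposition; so some bag has ≥ 3 vertices and tw(G) ≥ 2. Combining the bounds, tw(G) = 2.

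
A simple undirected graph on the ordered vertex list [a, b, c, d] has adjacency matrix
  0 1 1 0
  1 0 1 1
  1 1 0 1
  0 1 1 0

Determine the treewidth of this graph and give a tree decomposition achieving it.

Treewidth 2.
Bags: B1 = {a, b, c}  B2 = {b, c, d}
Tree: B1–B2

The largest bag has 3 vertices, giving width 2; this decomposition certifies tw(G) ≤ 2. For the lower bound, the 3 vertices {b, c, d} are pairwise adjacent, and any tree decomposition puts a clique entirely inside one bag — forcing width ≥ 2. Combining the bounds, tw(G) = 2.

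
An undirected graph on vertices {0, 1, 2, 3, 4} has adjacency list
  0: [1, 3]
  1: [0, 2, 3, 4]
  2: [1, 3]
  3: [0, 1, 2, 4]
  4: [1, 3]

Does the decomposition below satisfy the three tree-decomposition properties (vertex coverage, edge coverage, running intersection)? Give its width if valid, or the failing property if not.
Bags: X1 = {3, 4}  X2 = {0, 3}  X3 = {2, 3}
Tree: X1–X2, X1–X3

No — vertex 1 appears in no bag.

A tree decomposition must satisfy three properties: every vertex lies in some bag; for every edge, both endpoints lie together in some bag; and for every vertex, the bags containing it form a connected subtree. Here vertex 1 appears in no bag, so the decomposition is invalid.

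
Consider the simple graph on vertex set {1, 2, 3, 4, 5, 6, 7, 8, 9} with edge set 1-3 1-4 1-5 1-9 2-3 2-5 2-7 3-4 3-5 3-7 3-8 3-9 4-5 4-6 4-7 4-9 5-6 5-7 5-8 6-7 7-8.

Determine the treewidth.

3

A width-3 tree decomposition is:
Bags: B1 = {3, 4, 5, 7}  B2 = {1, 3, 4, 5}  B3 = {2, 3, 5, 7}  B4 = {3, 5, 7, 8}  B5 = {4, 5, 6, 7}  B6 = {1, 3, 4, 9}
Tree: B1–B2, B1–B3, B1–B4, B1–B5, B2–B6
The largest bag has 4 vertices, giving width 3; this decomposition certifies tw(G) ≤ 3. On the other hand G contains the 4-clique {1, 3, 4, 9}. A clique must lie in a single bag of any decomposition, so no decomposition can have width below 3. Combining the bounds, tw(G) = 3.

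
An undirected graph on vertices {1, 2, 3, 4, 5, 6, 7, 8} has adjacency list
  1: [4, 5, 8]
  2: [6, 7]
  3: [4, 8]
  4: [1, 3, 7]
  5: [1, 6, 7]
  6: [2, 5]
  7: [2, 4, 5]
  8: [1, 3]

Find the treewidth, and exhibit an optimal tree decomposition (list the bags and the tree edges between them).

The largest bag has 3 vertices, giving width 2; this decomposition certifies tw(G) ≤ 2. The edges 3–8–1–4–3 form a cycle, so G is not a tree and its treewidth is at least 2. Combining the bounds, tw(G) = 2.

Treewidth 2.
Bags: B1 = {3, 4, 8}  B2 = {1, 4, 8}  B3 = {1, 4, 7}  B4 = {1, 5, 7}  B5 = {2, 5, 7}  B6 = {2, 5, 6}
Tree: B1–B2, B2–B3, B3–B4, B4–B5, B5–B6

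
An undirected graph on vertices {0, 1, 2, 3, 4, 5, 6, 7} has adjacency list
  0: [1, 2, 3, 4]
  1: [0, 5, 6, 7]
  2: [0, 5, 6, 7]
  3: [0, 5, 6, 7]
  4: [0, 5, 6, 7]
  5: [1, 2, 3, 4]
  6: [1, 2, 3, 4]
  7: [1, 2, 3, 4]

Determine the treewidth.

4

A width-4 tree decomposition is:
Bags: B1 = {1, 2, 3, 4, 5}  B2 = {1, 2, 3, 4, 6}  B3 = {1, 2, 3, 4, 7}  B4 = {0, 1, 2, 3, 4}
Tree: B1–B2, B2–B3, B3–B4
Every bag has size at most 5, so the width is 5 − 1 = 4 and tw(G) ≤ 4. For the lower bound: the 5 vertex sets {3,5}, {1,6}, {2,7}, {4}, {0} are disjoint, each induces a connected subgraph, and every pair is joined by at least one edge of G. Contracting each set to a single vertex therefore yields K_{5} as a minor, and since treewidth is minor-monotone, tw(G) ≥ tw(K_{5}) = 4. Combining the bounds, tw(G) = 4.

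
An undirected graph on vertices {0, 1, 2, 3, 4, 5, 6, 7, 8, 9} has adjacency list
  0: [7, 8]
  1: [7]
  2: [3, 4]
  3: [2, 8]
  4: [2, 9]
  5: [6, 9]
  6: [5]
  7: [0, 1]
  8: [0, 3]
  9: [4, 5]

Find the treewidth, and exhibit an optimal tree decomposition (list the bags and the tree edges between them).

Treewidth 1.
Bags: B1 = {1, 7}  B2 = {0, 7}  B3 = {0, 8}  B4 = {3, 8}  B5 = {2, 3}  B6 = {2, 4}  B7 = {4, 9}  B8 = {5, 9}  B9 = {5, 6}
Tree: B1–B2, B2–B3, B3–B4, B4–B5, B5–B6, B6–B7, B7–B8, B8–B9

Every bag has size at most 2, so the width is 2 − 1 = 1 and tw(G) ≤ 1. Any graph with an edge has treewidth ≥ 1, and G has the edge 1–7. The upper and lower bounds meet at 1, so that is the treewidth.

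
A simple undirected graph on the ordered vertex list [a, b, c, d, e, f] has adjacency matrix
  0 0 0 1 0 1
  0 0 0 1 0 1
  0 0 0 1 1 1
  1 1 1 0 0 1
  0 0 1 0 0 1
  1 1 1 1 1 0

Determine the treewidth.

A width-2 tree decomposition is:
Bags: B1 = {c, d, f}  B2 = {b, d, f}  B3 = {a, d, f}  B4 = {c, e, f}
Tree: B1–B2, B2–B3, B1–B4
Every bag has size at most 3, so the width is 3 − 1 = 2 and tw(G) ≤ 2. For the lower bound, the 3 vertices {c, d, f} are pairwise adjacent, and any tree decomposition puts a clique entirely inside one bag — forcing width ≥ 2. Combining the bounds, tw(G) = 2.

2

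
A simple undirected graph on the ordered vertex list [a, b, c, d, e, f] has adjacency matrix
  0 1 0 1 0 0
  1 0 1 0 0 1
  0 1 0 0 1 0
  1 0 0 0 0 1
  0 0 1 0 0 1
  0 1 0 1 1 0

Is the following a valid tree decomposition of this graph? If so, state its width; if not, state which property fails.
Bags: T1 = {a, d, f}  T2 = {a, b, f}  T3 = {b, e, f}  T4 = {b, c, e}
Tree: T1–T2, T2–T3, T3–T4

Yes; width 2.

Checking the three conditions: (i) the bags cover all of {a, b, c, d, e, f}; (ii) for each edge, some bag contains both endpoints; (iii) the bags containing any fixed vertex form a subtree. All hold, so the decomposition is valid with width 3 − 1 = 2.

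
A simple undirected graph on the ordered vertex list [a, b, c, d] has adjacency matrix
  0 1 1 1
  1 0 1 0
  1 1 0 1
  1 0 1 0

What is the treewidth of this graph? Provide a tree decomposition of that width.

The largest bag has 3 vertices, giving width 2; this decomposition certifies tw(G) ≤ 2. On the other hand G contains the 3-clique {a, c, d}. A clique must lie in a single bag of any decomposition, so no decomposition can have width below 2. Combining the bounds, tw(G) = 2.

Treewidth 2.
One optimal decomposition is:
Bags: B1 = {a, c, d}  B2 = {a, b, c}
Tree: B1–B2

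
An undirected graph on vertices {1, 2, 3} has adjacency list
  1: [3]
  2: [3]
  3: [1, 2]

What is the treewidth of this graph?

A width-1 tree decomposition is:
Bags: B1 = {1, 3}  B2 = {2, 3}
Tree: B1–B2
The largest bag has 2 vertices, giving width 1; this decomposition certifies tw(G) ≤ 1. G has an edge, so its treewidth is at least 1. Hence tw(G) = 1 exactly.

1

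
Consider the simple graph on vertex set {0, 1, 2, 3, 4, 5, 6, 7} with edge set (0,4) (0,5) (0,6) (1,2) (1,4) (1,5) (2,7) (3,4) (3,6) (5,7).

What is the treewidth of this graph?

2

A width-2 tree decomposition is:
Bags: B1 = {1, 2, 7}  B2 = {1, 5, 7}  B3 = {1, 4, 5}  B4 = {0, 4, 5}  B5 = {0, 3, 4}  B6 = {0, 3, 6}
Tree: B1–B2, B2–B3, B3–B4, B4–B5, B5–B6
The largest bag has 3 vertices, giving width 2; this decomposition certifies tw(G) ≤ 2. For the lower bound, G contains the cycle 2–7–5–1–2, so G is not a forest; only forests have treewidth ≤ 1, hence tw(G) ≥ 2. Hence tw(G) = 2 exactly.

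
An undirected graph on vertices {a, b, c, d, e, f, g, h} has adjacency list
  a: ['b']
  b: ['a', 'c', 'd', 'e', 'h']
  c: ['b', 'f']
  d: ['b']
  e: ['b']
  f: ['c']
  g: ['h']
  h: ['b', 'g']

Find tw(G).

A width-1 tree decomposition is:
Bags: B1 = {b, e}  B2 = {b, c}  B3 = {b, h}  B4 = {c, f}  B5 = {g, h}  B6 = {a, b}  B7 = {b, d}
Tree: B1–B2, B2–B3, B2–B4, B3–B5, B2–B6, B1–B7
The largest bag has 2 vertices, giving width 1; this decomposition certifies tw(G) ≤ 1. Since G has at least one edge (e.g. b–e), it is not an edgeless graph, so tw(G) ≥ 1. The upper and lower bounds meet at 1, so that is the treewidth.

1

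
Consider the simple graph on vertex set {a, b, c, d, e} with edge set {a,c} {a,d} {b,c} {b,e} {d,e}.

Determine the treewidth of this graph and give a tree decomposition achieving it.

The largest bag has 3 vertices, giving width 2; this decomposition certifies tw(G) ≤ 2. Since e–b–c–a–d–e is a cycle in G, G is not acyclic. Forests are exactly the graphs of treewidth ≤ 1, so tw(G) ≥ 2. The upper and lower bounds meet at 2, so that is the treewidth.

Treewidth 2.
One optimal decomposition is:
Bags: B1 = {b, c, e}  B2 = {a, c, e}  B3 = {a, d, e}
Tree: B1–B2, B2–B3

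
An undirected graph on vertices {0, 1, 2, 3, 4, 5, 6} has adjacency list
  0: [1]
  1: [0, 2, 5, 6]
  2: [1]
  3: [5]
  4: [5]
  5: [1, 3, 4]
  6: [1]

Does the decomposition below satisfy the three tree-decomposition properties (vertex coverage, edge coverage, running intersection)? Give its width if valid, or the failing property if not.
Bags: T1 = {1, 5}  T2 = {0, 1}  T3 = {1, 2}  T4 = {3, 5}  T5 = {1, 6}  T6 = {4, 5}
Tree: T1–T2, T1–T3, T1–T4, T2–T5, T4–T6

Yes; width 1.

Vertex coverage: the bags together contain {0, 1, 2, 3, 4, 5, 6}, the full vertex set. Edge coverage: each edge of G has both endpoints in at least one bag. Running intersection: for every vertex, the bags containing it form a connected subtree. All three properties hold, so this is a valid tree decomposition of width max|bag| − 1 = 1, and hence tw(G) ≤ 1.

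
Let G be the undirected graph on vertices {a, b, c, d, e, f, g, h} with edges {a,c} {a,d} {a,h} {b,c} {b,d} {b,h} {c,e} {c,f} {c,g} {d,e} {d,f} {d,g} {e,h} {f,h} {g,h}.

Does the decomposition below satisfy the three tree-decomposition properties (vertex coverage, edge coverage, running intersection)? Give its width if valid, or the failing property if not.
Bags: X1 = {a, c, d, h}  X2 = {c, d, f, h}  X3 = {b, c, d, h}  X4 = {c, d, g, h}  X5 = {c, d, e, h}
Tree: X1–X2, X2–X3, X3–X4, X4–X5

Vertex coverage: the bags together contain {a, b, c, d, e, f, g, h}, the full vertex set. Edge coverage: each edge of G has both endpoints in at least one bag. Running intersection: for every vertex, the bags containing it form a connected subtree. All three properties hold, so this is a valid tree decomposition of width max|bag| − 1 = 3, and hence tw(G) ≤ 3.

Yes; width 3.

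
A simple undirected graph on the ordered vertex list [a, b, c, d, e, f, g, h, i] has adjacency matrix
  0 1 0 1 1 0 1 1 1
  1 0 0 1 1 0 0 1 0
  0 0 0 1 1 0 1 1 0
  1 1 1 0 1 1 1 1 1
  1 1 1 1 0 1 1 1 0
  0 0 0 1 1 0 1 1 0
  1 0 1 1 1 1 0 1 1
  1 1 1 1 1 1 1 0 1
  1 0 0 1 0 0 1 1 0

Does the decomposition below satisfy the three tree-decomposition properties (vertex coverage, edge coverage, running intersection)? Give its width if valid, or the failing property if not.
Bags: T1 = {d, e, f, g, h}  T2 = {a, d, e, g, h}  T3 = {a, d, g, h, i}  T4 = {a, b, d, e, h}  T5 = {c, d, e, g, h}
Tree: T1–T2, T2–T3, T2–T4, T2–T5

Yes; width 4.

Vertex coverage: the bags together contain {a, b, c, d, e, f, g, h, i}, the full vertex set. Edge coverage: each edge of G has both endpoints in at least one bag. Running intersection: for every vertex, the bags containing it form a connected subtree. All three properties hold, so this is a valid tree decomposition of width max|bag| − 1 = 4, and hence tw(G) ≤ 4.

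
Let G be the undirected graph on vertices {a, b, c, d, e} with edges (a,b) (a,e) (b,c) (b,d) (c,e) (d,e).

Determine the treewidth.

A width-2 tree decomposition is:
Bags: B1 = {b, d, e}  B2 = {a, b, e}  B3 = {b, c, e}
Tree: B1–B2, B2–B3
Each bag holds 3 vertices, so the decomposition has width 2, which upper-bounds the treewidth. Since e–d–b–a–e is a cycle in G, G is not acyclic. Forests are exactly the graphs of treewidth ≤ 1, so tw(G) ≥ 2. Combining the bounds, tw(G) = 2.

2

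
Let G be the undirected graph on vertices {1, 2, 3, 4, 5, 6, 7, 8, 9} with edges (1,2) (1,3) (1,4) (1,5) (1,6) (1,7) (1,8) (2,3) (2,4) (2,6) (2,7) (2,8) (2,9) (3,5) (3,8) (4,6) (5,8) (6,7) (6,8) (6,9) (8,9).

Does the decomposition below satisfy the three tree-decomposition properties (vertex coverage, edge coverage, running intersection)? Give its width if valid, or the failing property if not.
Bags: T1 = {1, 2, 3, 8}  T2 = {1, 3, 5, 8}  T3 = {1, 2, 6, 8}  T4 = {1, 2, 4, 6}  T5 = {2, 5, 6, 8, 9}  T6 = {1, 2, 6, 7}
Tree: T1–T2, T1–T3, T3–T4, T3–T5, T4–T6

A tree decomposition must satisfy three properties: every vertex lies in some bag; for every edge, both endpoints lie together in some bag; and for every vertex, the bags containing it form a connected subtree. Here bags containing vertex 5 are not connected in the tree, so the decomposition is invalid.

No — bags containing vertex 5 are not connected in the tree.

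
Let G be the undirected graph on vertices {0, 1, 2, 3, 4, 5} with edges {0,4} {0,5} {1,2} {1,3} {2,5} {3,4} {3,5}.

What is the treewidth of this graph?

A width-2 tree decomposition is:
Bags: B1 = {1, 2, 5}  B2 = {1, 3, 5}  B3 = {0, 3, 5}  B4 = {0, 3, 4}
Tree: B1–B2, B2–B3, B3–B4
Each bag holds 3 vertices, so the decomposition has width 2, which upper-bounds the treewidth. For the lower bound, G contains the cycle 2–1–3–5–2, so G is not a forest; only forests have treewidth ≤ 1, hence tw(G) ≥ 2. Hence tw(G) = 2 exactly.

2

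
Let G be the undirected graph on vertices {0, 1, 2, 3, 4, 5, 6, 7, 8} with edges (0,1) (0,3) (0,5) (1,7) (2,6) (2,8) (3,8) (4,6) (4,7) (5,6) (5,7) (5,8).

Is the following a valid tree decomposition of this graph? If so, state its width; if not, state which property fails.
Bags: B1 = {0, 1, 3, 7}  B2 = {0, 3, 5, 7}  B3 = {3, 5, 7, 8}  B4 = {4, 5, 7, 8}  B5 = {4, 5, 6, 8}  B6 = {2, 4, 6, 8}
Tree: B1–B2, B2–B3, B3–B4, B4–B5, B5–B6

Every vertex of G appears in some bag (union = {0, 1, 2, 3, 4, 5, 6, 7, 8}); every edge is covered by a bag; and for each vertex v the set of bags containing v is connected in the bag tree. The decomposition is therefore valid. The largest bag has 4 vertices, so the width is 3.

Yes; width 3.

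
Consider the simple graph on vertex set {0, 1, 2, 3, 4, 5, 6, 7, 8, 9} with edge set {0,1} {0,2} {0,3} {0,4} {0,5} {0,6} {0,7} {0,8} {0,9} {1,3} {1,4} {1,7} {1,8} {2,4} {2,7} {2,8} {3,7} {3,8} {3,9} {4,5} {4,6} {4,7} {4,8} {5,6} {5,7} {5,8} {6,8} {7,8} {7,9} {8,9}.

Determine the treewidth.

A width-4 tree decomposition is:
Bags: B1 = {0, 1, 3, 7, 8}  B2 = {0, 1, 4, 7, 8}  B3 = {0, 4, 5, 7, 8}  B4 = {0, 3, 7, 8, 9}  B5 = {0, 2, 4, 7, 8}  B6 = {0, 4, 5, 6, 8}
Tree: B1–B2, B2–B3, B1–B4, B2–B5, B3–B6
Every bag has size at most 5, so the width is 5 − 1 = 4 and tw(G) ≤ 4. For the lower bound, the 5 vertices {0, 4, 5, 6, 8} are pairwise adjacent, and any tree decomposition puts a clique entirely inside one bag — forcing width ≥ 4. Combining the bounds, tw(G) = 4.

4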